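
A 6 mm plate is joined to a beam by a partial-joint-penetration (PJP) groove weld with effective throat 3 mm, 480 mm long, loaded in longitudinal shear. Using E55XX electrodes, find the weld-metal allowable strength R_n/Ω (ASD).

R_n/Ω ≈ 238 kN

E55XX → F_EXX = 550 MPa.
Effective throat (given) t_e = 3 mm.
A_we = 3 × 480 = 1440 mm².
F_nw = 0.6 F_EXX = 330 MPa.
R_n/Ω = (330 × 1440) / 2.0 × 10⁻³ = 237.6 kN.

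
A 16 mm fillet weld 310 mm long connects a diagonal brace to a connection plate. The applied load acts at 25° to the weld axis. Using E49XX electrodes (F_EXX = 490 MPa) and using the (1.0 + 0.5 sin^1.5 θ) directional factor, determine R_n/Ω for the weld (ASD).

t_e = 0.707 × 16 = 11.31 mm; A_we = 11.31 × 310 = 3507 mm².
Directional factor: 1.0 + 0.5 sin^1.5(25°) = 1.137.
F_nw = 0.6 × 490 × 1.137 = 334.4 MPa.
R_n/Ω = (334.4 × 3507) / 2.0 × 10⁻³ = 586.3 kN.

R_n/Ω ≈ 586 kN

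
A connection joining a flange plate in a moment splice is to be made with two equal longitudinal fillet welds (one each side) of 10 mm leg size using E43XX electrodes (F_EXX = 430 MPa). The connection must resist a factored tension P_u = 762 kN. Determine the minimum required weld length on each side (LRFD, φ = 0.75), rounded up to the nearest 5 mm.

Throat t_e = 0.707 × 10 = 7.07 mm.
φr_n = 0.75 × 0.6 × 430 × 7.07 × 10⁻³ = 1.368 kN/mm.
L_req = P_u / φr_n = 762 / 1.368 = 557 mm total.
Per side: 557 / 2 = 278.5 mm.
Round up → use L = 280 mm on each side.

L = 280 mm on each side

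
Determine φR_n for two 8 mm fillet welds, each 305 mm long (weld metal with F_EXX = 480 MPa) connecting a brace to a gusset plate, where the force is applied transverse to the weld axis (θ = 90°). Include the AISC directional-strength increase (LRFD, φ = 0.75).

φR_n ≈ 1120 kN

t_e = 0.707 × 8 = 5.656 mm; A_we = 5.656 × 610 = 3450 mm².
Directional factor: 1.0 + 0.5 sin^1.5(90°) = 1.5.
F_nw = 0.6 × 480 × 1.5 = 432 MPa.
φR_n = 0.75 × 432 × 3450 × 10⁻³ = 1118 kN.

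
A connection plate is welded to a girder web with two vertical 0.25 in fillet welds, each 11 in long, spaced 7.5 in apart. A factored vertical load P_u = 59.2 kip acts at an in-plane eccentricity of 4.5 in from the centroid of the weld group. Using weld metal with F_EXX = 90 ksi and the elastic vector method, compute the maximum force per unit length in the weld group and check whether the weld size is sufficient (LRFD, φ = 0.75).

f_max ≈ 5.34 kip/in; adequate

Total weld length L_w = 22 in. Treat welds as unit-width lines.
Polar moment about centroid: J = 2[d³/12 + d(b/2)²] = 2[11³/12 + 11×3.75²] = 531.2 in³.
Direct shear f_v = P/L_w = 59.2 / 22 = 2.691 kip/in (vertical).
Torsion M = P·e = 59.2 × 4.5 = 266.4 kip·in.
Critical point at (x, y) = (3.75, 5.5) from centroid. f_tx = M·y/J = 2.758 kip/in; f_ty = M·x/J = 1.881 kip/in.
Resultant f_max = √[f_tx² + (f_v + f_ty)²] = √[2.758² + (2.691 + 1.881)²] = 5.339 kip/in.
Capacity per unit length: φr_n = 0.75 × 0.6 × 90 × (0.707 × 0.25) = 7.158 kip/in.
5.339 ≤ 7.158 → adequate.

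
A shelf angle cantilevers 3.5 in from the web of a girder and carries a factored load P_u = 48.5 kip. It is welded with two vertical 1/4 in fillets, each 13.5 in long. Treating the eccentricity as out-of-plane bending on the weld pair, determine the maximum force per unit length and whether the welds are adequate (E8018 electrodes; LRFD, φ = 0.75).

E80XX → F_EXX = 80 ksi.
L_w = 2 × 13.5 = 27 in; section modulus (unit throat) S = 2 × L²/6 = 60.75 in².
Direct shear f_v = P/L_w = 48.5/27 = 1.796 kip/in.
Moment M = P × e = 48.5 × 3.5 = 169.75 kip·in; bending f_b = M/S = 2.794 kip/in.
f_max = √(f_v² + f_b²) = √(1.796² + 2.794²) = 3.322 kip/in.
φr_n = 0.75 × 0.6 × 80 × (0.707 × 0.25) = 6.363 kip/in → adequate.

f_max ≈ 3.32 kip/in; adequate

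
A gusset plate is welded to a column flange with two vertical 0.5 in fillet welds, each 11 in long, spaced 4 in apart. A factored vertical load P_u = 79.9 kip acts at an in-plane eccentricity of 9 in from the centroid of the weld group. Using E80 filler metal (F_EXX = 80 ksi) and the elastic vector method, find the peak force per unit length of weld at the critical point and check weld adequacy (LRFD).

Total weld length L_w = 22 in. Treat welds as unit-width lines.
Polar moment about centroid: J = 2[d³/12 + d(b/2)²] = 2[11³/12 + 11×2²] = 309.8 in³.
Direct shear f_v = P/L_w = 79.9 / 22 = 3.632 kip/in (vertical).
Torsion M = P·e = 79.9 × 9 = 719.1 kip·in.
Critical point at (x, y) = (2, 5.5) from centroid. f_tx = M·y/J = 12.77 kip/in; f_ty = M·x/J = 4.642 kip/in.
Resultant f_max = √[f_tx² + (f_v + f_ty)²] = √[12.77² + (3.632 + 4.642)²] = 15.21 kip/in.
Capacity per unit length: φr_n = 0.75 × 0.6 × 80 × (0.707 × 0.5) = 12.73 kip/in.
15.21 > 12.73 → NOT adequate.

f_max ≈ 15.2 kip/in; NOT adequate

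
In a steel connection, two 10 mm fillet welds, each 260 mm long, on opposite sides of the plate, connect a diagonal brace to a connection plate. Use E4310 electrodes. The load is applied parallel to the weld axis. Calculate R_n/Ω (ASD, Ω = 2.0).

E43XX → F_EXX = 430 MPa.
Effective throat t_e = 0.707 × 10 = 7.07 mm.
Total length L = 520 mm; A_we = 7.07 × 520 = 3676 mm².
F_nw = 0.6 F_EXX = 0.6 × 430 = 258 MPa.
R_n = 258 × 3676 × 10⁻³ = 948.5 kN; R_n/Ω = 948.5/2.0 = 474.3 kN.

R_n/Ω ≈ 474 kN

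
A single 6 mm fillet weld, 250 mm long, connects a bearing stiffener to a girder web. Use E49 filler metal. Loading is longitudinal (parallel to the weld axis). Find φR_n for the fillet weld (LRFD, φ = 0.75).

E49XX → F_EXX = 490 MPa.
Effective throat t_e = 0.707 × 6 = 4.242 mm.
Total length L = 250 mm; A_we = 4.242 × 250 = 1060 mm².
F_nw = 0.6 F_EXX = 0.6 × 490 = 294 MPa.
φR_n = 0.75 × 294 × 1060 × 10⁻³ = 233.8 kN.

φR_n ≈ 234 kN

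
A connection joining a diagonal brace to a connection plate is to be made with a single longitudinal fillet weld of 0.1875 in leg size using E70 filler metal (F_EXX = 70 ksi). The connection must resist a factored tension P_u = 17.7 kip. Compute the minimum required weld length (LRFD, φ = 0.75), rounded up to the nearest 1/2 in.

Throat t_e = 0.707 × 0.1875 = 0.1326 in.
φr_n = 0.75 × 0.6 × 70 × 0.1326 = 4.176 kip/in.
L_req = P_u / φr_n = 17.7 / 4.176 = 4.239 in total.
Round up → use L = 4.5 in.

L = 4.5 in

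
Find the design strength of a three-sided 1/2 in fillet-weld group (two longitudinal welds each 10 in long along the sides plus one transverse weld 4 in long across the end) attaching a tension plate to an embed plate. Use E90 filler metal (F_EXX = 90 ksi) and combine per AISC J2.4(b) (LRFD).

φR_n ≈ 344 kip

t_e = 0.707 × 0.5 = 0.3535 in.
R_nwl = 0.6 × 90 × 0.3535 × 20 = 381.8 kip (longitudinal, 2 welds).
R_nwt = 0.6 × 90 × 0.3535 × 4 = 76.36 kip (transverse, base value).
(i) R_nwl + R_nwt = 458.1 kip; (ii) 0.85 R_nwl + 1.5 R_nwt = 439 kip.
R_n = max = 458.1 kip [governs: (i)]; φR_n = 343.6 kip.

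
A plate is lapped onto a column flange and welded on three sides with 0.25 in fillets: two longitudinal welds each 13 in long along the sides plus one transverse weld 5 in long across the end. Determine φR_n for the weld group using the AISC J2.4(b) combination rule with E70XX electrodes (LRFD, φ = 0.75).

E70XX → F_EXX = 70 ksi.
t_e = 0.707 × 0.25 = 0.1767 in.
R_nwl = 0.6 × 70 × 0.1767 × 26 = 193 kips (longitudinal, 2 welds).
R_nwt = 0.6 × 70 × 0.1767 × 5 = 37.12 kips (transverse, base value).
(i) R_nwl + R_nwt = 230.1 kips; (ii) 0.85 R_nwl + 1.5 R_nwt = 219.7 kips.
R_n = max = 230.1 kips [governs: (i)]; φR_n = 172.6 kips.

φR_n ≈ 173 kips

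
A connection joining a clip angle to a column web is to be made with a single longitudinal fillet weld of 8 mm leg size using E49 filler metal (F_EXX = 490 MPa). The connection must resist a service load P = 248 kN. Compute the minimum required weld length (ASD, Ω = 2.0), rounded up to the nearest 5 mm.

L = 300 mm

Throat t_e = 0.707 × 8 = 5.656 mm.
r_n/Ω = (0.6 × 490 × 5.656) / 2.0 = 831.4 N/mm = 0.8314 kN/mm.
L_req = P / (r_n/Ω) = 248 / 0.8314 = 298.3 mm total.
Round up → use L = 300 mm.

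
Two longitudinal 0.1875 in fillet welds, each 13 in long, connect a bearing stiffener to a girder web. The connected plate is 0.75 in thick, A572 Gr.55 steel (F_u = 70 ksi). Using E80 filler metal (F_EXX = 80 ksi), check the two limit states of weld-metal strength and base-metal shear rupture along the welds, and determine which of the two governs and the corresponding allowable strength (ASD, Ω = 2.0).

t_e = 0.707 × 0.1875 = 0.1326 in; L = 26 in.
Weld metal: R_n/Ω = (1/2.0) × 0.6 × 80 × 0.1326 × 26 = 82.72 kips.
Base metal (shear rupture): R_n/Ω = (1/2.0) × 0.6 × 70 × 0.75 × 26 = 409.5 kips.
Governing: weld metal.

R_n/Ω ≈ 82.7 kips (weld metal governs)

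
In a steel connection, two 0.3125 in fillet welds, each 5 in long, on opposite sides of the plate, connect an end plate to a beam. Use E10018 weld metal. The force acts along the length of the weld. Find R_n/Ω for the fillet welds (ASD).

R_n/Ω ≈ 66.3 kips

E100XX → F_EXX = 100 ksi.
Effective throat t_e = 0.707 × 0.3125 = 0.2209 in.
Total length L = 10 in; A_we = 0.2209 × 10 = 2.209 in².
F_nw = 0.6 F_EXX = 0.6 × 100 = 60 ksi.
R_n = 60 × 2.209 = 132.6 kips; R_n/Ω = 132.6/2.0 = 66.28 kips.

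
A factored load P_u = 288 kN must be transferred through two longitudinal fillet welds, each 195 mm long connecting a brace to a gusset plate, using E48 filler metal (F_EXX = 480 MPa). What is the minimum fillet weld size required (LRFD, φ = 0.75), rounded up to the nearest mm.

w = 5 mm

Total weld length L = 390 mm.
Required throat t_e = P_u / (φ × 0.6 F_EXX × L) = 288 / (0.75 × 0.6 × 480 × 390 × 10⁻³) = 3.419 mm.
Required leg w = t_e / 0.707 = 4.836 mm → use 5 mm.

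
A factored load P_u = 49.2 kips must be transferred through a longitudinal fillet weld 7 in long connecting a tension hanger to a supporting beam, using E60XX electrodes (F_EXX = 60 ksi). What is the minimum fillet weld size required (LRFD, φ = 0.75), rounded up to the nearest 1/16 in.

w = 3/8 in

Total weld length L = 7 in.
Required throat t_e = P_u / (φ × 0.6 F_EXX × L) = 49.2 / (0.75 × 0.6 × 60 × 7) = 0.2603 in.
Required leg w = t_e / 0.707 = 0.3682 in → use 3/8 in.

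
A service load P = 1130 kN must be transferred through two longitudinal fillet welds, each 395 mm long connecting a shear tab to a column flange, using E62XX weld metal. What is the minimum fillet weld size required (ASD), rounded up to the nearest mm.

E62XX → F_EXX = 620 MPa.
Total weld length L = 790 mm.
Required throat t_e = P × Ω / (0.6 F_EXX × L) = 1130 × 2.0 / (0.6 × 620 × 790 × 10⁻³) = 7.69 mm.
Required leg w = t_e / 0.707 = 10.88 mm → use 11 mm.

w = 11 mm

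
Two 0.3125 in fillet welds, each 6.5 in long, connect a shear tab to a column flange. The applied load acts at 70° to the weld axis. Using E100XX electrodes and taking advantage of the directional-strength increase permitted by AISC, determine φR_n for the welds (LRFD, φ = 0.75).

φR_n ≈ 188 kips

E100XX → F_EXX = 100 ksi.
t_e = 0.707 × 0.3125 = 0.2209 in; A_we = 0.2209 × 13 = 2.872 in².
Directional factor: 1.0 + 0.5 sin^1.5(70°) = 1.455.
F_nw = 0.6 × 100 × 1.455 = 87.33 ksi.
φR_n = 0.75 × 87.33 × 2.872 = 188.1 kips.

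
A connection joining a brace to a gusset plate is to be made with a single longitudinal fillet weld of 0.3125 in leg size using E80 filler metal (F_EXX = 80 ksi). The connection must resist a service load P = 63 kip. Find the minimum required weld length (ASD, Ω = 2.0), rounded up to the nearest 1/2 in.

L = 12 in

Throat t_e = 0.707 × 0.3125 = 0.2209 in.
r_n/Ω = (0.6 × 80 × 0.2209) / 2.0 = 5.302 kip/in.
L_req = P / (r_n/Ω) = 63 / 5.302 = 11.88 in total.
Round up → use L = 12 in.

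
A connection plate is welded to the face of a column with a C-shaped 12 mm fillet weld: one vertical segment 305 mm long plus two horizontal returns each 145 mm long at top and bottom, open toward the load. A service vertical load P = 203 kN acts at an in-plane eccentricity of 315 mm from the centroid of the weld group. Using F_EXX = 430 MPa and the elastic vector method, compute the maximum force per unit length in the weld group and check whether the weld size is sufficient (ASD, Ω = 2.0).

f_max ≈ 1380 N/mm; NOT adequate

Total weld length L_w = 595 mm. Treat welds as unit-width lines.
Centroid: x̄ = 2×145×72.5 / 595 = 35.34 mm from the vertical weld.
Polar moment about centroid: J = I_x + I_y = [305³/12 + 2×145×152.5²] + [305×35.34² + 2(145³/12 + 145×37.16²)] = 10400000 mm³.
Direct shear f_v = P/L_w = 203×10³ / 595 = 341.2 N/mm (vertical).
Torsion M = P·e = 203×10³ × 315 = 63945000 N·mm.
Critical point at (x, y) = (109.7, 152.5) from centroid. f_tx = M·y/J = 937.8 N/mm; f_ty = M·x/J = 674.4 N/mm.
Resultant f_max = √[f_tx² + (f_v + f_ty)²] = √[937.8² + (341.2 + 674.4)²] = 1382 N/mm.
Capacity per unit length: r_n/Ω = (1/2.0) × 0.6 × 430 × (0.707 × 12) = 1094 N/mm.
1382 > 1094 → NOT adequate.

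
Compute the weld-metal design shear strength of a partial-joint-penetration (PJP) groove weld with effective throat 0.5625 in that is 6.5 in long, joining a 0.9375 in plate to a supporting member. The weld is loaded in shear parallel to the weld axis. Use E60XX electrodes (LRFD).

φR_n ≈ 98.7 kip

E60XX → F_EXX = 60 ksi.
Effective throat (given) t_e = 0.5625 in.
A_we = 0.5625 × 6.5 = 3.656 in².
F_nw = 0.6 F_EXX = 36 ksi.
φR_n = 0.75 × 36 × 3.656 = 98.72 kip.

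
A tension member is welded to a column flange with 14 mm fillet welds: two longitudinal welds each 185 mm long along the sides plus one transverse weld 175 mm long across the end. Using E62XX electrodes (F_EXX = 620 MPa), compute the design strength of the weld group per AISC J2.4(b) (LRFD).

φR_n ≈ 1590 kN

t_e = 0.707 × 14 = 9.898 mm.
R_nwl = 0.6 × 620 × 9.898 × 370 × 10⁻³ = 1362 kN (longitudinal, 2 welds).
R_nwt = 0.6 × 620 × 9.898 × 175 × 10⁻³ = 644.4 kN (transverse, base value).
(i) R_nwl + R_nwt = 2007 kN; (ii) 0.85 R_nwl + 1.5 R_nwt = 2125 kN.
R_n = max = 2125 kN [governs: (ii)]; φR_n = 1593 kN.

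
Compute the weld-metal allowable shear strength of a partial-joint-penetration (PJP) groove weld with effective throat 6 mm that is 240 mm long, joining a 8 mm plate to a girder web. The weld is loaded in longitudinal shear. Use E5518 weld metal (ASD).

R_n/Ω ≈ 238 kN

E55XX → F_EXX = 550 MPa.
Effective throat (given) t_e = 6 mm.
A_we = 6 × 240 = 1440 mm².
F_nw = 0.6 F_EXX = 330 MPa.
R_n/Ω = (330 × 1440) / 2.0 × 10⁻³ = 237.6 kN.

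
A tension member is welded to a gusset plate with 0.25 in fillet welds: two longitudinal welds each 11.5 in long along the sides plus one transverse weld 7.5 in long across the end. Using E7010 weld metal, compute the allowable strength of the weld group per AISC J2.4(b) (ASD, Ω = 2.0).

E70XX → F_EXX = 70 ksi.
t_e = 0.707 × 0.25 = 0.1767 in.
R_nwl = 0.6 × 70 × 0.1767 × 23 = 170.7 kips (longitudinal, 2 welds).
R_nwt = 0.6 × 70 × 0.1767 × 7.5 = 55.68 kips (transverse, base value).
(i) R_nwl + R_nwt = 226.4 kips; (ii) 0.85 R_nwl + 1.5 R_nwt = 228.6 kips.
R_n = max = 228.6 kips [governs: (ii)]; R_n/Ω = 114.3 kips.

R_n/Ω ≈ 114 kips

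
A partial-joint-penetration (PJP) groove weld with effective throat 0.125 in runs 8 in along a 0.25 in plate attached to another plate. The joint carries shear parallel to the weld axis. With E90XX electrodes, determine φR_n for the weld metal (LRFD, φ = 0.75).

φR_n ≈ 40.5 kip

E90XX → F_EXX = 90 ksi.
Effective throat (given) t_e = 0.125 in.
A_we = 0.125 × 8 = 1 in².
F_nw = 0.6 F_EXX = 54 ksi.
φR_n = 0.75 × 54 × 1 = 40.5 kip.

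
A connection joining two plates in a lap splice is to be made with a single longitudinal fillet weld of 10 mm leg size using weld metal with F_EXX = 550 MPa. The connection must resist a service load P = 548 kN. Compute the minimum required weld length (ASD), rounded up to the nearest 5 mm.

L = 470 mm

Throat t_e = 0.707 × 10 = 7.07 mm.
r_n/Ω = (0.6 × 550 × 7.07) / 2.0 = 1167 N/mm = 1.167 kN/mm.
L_req = P / (r_n/Ω) = 548 / 1.167 = 469.8 mm total.
Round up → use L = 470 mm.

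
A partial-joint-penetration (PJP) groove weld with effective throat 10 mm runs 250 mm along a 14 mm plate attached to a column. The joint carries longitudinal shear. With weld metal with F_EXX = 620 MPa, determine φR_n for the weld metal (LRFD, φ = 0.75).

φR_n ≈ 698 kN

Effective throat (given) t_e = 10 mm.
A_we = 10 × 250 = 2500 mm².
F_nw = 0.6 F_EXX = 372 MPa.
φR_n = 0.75 × 372 × 2500 × 10⁻³ = 697.5 kN.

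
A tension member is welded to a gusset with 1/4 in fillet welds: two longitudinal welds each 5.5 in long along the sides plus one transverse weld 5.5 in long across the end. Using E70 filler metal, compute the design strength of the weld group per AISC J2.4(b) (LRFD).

E70XX → F_EXX = 70 ksi.
t_e = 0.707 × 0.25 = 0.1767 in.
R_nwl = 0.6 × 70 × 0.1767 × 11 = 81.66 kip (longitudinal, 2 welds).
R_nwt = 0.6 × 70 × 0.1767 × 5.5 = 40.83 kip (transverse, base value).
(i) R_nwl + R_nwt = 122.5 kip; (ii) 0.85 R_nwl + 1.5 R_nwt = 130.7 kip.
R_n = max = 130.7 kip [governs: (ii)]; φR_n = 97.99 kip.

φR_n ≈ 98 kip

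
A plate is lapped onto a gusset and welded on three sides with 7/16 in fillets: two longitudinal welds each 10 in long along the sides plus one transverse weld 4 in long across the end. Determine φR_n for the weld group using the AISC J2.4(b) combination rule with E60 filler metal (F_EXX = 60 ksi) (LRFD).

t_e = 0.707 × 0.4375 = 0.3093 in.
R_nwl = 0.6 × 60 × 0.3093 × 20 = 222.7 kips (longitudinal, 2 welds).
R_nwt = 0.6 × 60 × 0.3093 × 4 = 44.54 kips (transverse, base value).
(i) R_nwl + R_nwt = 267.2 kips; (ii) 0.85 R_nwl + 1.5 R_nwt = 256.1 kips.
R_n = max = 267.2 kips [governs: (i)]; φR_n = 200.4 kips.

φR_n ≈ 200 kips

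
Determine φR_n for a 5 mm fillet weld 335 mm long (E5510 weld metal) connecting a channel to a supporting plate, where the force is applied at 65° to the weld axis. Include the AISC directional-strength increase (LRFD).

φR_n ≈ 420 kN

E55XX → F_EXX = 550 MPa.
t_e = 0.707 × 5 = 3.535 mm; A_we = 3.535 × 335 = 1184 mm².
Directional factor: 1.0 + 0.5 sin^1.5(65°) = 1.431.
F_nw = 0.6 × 550 × 1.431 = 472.4 MPa.
φR_n = 0.75 × 472.4 × 1184 × 10⁻³ = 419.5 kN.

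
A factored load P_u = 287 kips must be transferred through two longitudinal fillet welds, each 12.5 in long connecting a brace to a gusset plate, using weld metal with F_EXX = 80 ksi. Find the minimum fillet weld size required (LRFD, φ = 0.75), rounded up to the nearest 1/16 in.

Total weld length L = 25 in.
Required throat t_e = P_u / (φ × 0.6 F_EXX × L) = 287 / (0.75 × 0.6 × 80 × 25) = 0.3189 in.
Required leg w = t_e / 0.707 = 0.451 in → use 1/2 in.

w = 1/2 in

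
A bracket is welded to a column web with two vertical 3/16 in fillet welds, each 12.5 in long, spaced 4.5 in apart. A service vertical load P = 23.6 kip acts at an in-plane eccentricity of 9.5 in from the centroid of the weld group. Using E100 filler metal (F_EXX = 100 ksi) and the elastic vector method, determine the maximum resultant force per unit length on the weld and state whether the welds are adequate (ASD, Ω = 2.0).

f_max ≈ 3.72 kip/in; adequate

Total weld length L_w = 25 in. Treat welds as unit-width lines.
Polar moment about centroid: J = 2[d³/12 + d(b/2)²] = 2[12.5³/12 + 12.5×2.25²] = 452.1 in³.
Direct shear f_v = P/L_w = 23.6 / 25 = 0.944 kip/in (vertical).
Torsion M = P·e = 23.6 × 9.5 = 224.2 kip·in.
Critical point at (x, y) = (2.25, 6.25) from centroid. f_tx = M·y/J = 3.1 kip/in; f_ty = M·x/J = 1.116 kip/in.
Resultant f_max = √[f_tx² + (f_v + f_ty)²] = √[3.1² + (0.944 + 1.116)²] = 3.722 kip/in.
Capacity per unit length: r_n/Ω = (1/2.0) × 0.6 × 100 × (0.707 × 0.1875) = 3.977 kip/in.
3.722 ≤ 3.977 → adequate.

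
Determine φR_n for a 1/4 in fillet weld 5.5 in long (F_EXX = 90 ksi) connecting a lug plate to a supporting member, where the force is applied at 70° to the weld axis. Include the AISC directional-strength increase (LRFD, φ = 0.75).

t_e = 0.707 × 0.25 = 0.1767 in; A_we = 0.1767 × 5.5 = 0.9721 in².
Directional factor: 1.0 + 0.5 sin^1.5(70°) = 1.455.
F_nw = 0.6 × 90 × 1.455 = 78.59 ksi.
φR_n = 0.75 × 78.59 × 0.9721 = 57.3 kips.

φR_n ≈ 57.3 kips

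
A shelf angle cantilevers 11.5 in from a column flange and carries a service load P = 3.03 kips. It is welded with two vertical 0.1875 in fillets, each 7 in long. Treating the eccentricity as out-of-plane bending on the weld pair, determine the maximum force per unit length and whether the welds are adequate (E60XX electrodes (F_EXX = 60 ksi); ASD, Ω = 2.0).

f_max ≈ 2.14 kip/in; adequate

L_w = 2 × 7 = 14 in; section modulus (unit throat) S = 2 × L²/6 = 16.33 in².
Direct shear f_v = P/L_w = 3.03/14 = 0.2164 kip/in.
Moment M = P × e = 3.03 × 11.5 = 34.845 kip·in; bending f_b = M/S = 2.133 kip/in.
f_max = √(f_v² + f_b²) = √(0.2164² + 2.133²) = 2.144 kip/in.
r_n/Ω = (1/2.0) × 0.6 × 60 × (0.707 × 0.1875) = 2.386 kip/in → adequate.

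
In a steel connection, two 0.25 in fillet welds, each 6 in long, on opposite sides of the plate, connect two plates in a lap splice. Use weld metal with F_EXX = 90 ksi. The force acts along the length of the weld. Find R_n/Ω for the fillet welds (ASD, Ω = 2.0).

R_n/Ω ≈ 57.3 kips

Effective throat t_e = 0.707 × 0.25 = 0.1767 in.
Total length L = 12 in; A_we = 0.1767 × 12 = 2.121 in².
F_nw = 0.6 F_EXX = 0.6 × 90 = 54 ksi.
R_n = 54 × 2.121 = 114.5 kips; R_n/Ω = 114.5/2.0 = 57.27 kips.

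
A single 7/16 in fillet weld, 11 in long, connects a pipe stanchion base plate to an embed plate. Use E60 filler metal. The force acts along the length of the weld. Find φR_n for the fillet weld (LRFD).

E60XX → F_EXX = 60 ksi.
Effective throat t_e = 0.707 × 0.4375 = 0.3093 in.
Total length L = 11 in; A_we = 0.3093 × 11 = 3.402 in².
F_nw = 0.6 F_EXX = 0.6 × 60 = 36 ksi.
φR_n = 0.75 × 36 × 3.402 = 91.87 kip.

φR_n ≈ 91.9 kip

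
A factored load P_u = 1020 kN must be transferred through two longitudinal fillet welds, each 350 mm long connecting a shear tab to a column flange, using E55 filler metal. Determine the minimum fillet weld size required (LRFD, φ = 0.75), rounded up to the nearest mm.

w = 9 mm

E55XX → F_EXX = 550 MPa.
Total weld length L = 700 mm.
Required throat t_e = P_u / (φ × 0.6 F_EXX × L) = 1020 / (0.75 × 0.6 × 550 × 700 × 10⁻³) = 5.887 mm.
Required leg w = t_e / 0.707 = 8.327 mm → use 9 mm.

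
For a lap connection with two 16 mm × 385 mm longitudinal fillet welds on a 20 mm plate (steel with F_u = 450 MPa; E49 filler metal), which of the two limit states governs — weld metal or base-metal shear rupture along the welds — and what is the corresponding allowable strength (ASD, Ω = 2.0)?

R_n/Ω ≈ 1280 kN (weld metal governs)

E49XX → F_EXX = 490 MPa.
t_e = 0.707 × 16 = 11.31 mm; L = 770 mm.
Weld metal: R_n/Ω = (1/2.0) × 0.6 × 490 × 11.31 × 770 × 10⁻³ = 1280 kN.
Base metal (shear rupture): R_n/Ω = (1/2.0) × 0.6 × 450 × 20 × 770 × 10⁻³ = 2079 kN.
Governing: weld metal.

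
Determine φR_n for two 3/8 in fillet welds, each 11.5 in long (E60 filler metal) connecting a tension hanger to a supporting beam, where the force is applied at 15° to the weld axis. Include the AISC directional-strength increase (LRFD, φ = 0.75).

E60XX → F_EXX = 60 ksi.
t_e = 0.707 × 0.375 = 0.2651 in; A_we = 0.2651 × 23 = 6.098 in².
Directional factor: 1.0 + 0.5 sin^1.5(15°) = 1.066.
F_nw = 0.6 × 60 × 1.066 = 38.37 ksi.
φR_n = 0.75 × 38.37 × 6.098 = 175.5 kip.

φR_n ≈ 175 kip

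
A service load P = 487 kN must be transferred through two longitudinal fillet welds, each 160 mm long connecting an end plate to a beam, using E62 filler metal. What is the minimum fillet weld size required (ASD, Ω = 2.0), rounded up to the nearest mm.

w = 12 mm

E62XX → F_EXX = 620 MPa.
Total weld length L = 320 mm.
Required throat t_e = P × Ω / (0.6 F_EXX × L) = 487 × 2.0 / (0.6 × 620 × 320 × 10⁻³) = 8.182 mm.
Required leg w = t_e / 0.707 = 11.57 mm → use 12 mm.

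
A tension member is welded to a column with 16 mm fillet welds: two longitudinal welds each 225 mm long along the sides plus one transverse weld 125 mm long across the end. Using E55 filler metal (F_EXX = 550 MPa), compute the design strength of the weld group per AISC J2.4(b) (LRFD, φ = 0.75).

t_e = 0.707 × 16 = 11.31 mm.
R_nwl = 0.6 × 550 × 11.31 × 450 × 10⁻³ = 1680 kN (longitudinal, 2 welds).
R_nwt = 0.6 × 550 × 11.31 × 125 × 10⁻³ = 466.6 kN (transverse, base value).
(i) R_nwl + R_nwt = 2146 kN; (ii) 0.85 R_nwl + 1.5 R_nwt = 2128 kN.
R_n = max = 2146 kN [governs: (i)]; φR_n = 1610 kN.

φR_n ≈ 1610 kN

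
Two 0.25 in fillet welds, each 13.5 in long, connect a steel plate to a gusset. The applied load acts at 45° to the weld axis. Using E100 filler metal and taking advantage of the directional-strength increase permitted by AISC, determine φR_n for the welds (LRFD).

E100XX → F_EXX = 100 ksi.
t_e = 0.707 × 0.25 = 0.1767 in; A_we = 0.1767 × 27 = 4.772 in².
Directional factor: 1.0 + 0.5 sin^1.5(45°) = 1.297.
F_nw = 0.6 × 100 × 1.297 = 77.84 ksi.
φR_n = 0.75 × 77.84 × 4.772 = 278.6 kips.

φR_n ≈ 279 kips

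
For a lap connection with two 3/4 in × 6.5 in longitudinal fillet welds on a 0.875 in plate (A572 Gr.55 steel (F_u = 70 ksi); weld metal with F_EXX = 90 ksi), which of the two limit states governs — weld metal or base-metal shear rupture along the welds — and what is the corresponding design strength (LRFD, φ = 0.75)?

φR_n ≈ 279 kip (weld metal governs)

t_e = 0.707 × 0.75 = 0.5302 in; L = 13 in.
Weld metal: φR_n = 0.75 × 0.6 × 90 × 0.5302 × 13 = 279.2 kip.
Base metal (shear rupture): φR_n = 0.75 × 0.6 × 70 × 0.875 × 13 = 358.3 kip.
Governing: weld metal.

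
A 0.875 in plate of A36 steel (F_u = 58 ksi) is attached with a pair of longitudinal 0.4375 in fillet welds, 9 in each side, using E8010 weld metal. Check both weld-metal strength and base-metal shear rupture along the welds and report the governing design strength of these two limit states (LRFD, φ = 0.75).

φR_n ≈ 200 kips (weld metal governs)

E80XX → F_EXX = 80 ksi.
t_e = 0.707 × 0.4375 = 0.3093 in; L = 18 in.
Weld metal: φR_n = 0.75 × 0.6 × 80 × 0.3093 × 18 = 200.4 kips.
Base metal (shear rupture): φR_n = 0.75 × 0.6 × 58 × 0.875 × 18 = 411.1 kips.
Governing: weld metal.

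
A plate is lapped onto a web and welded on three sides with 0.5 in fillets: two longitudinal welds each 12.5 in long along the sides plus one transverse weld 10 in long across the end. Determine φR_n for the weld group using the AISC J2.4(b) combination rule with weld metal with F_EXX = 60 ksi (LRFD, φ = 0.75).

t_e = 0.707 × 0.5 = 0.3535 in.
R_nwl = 0.6 × 60 × 0.3535 × 25 = 318.1 kip (longitudinal, 2 welds).
R_nwt = 0.6 × 60 × 0.3535 × 10 = 127.3 kip (transverse, base value).
(i) R_nwl + R_nwt = 445.4 kip; (ii) 0.85 R_nwl + 1.5 R_nwt = 461.3 kip.
R_n = max = 461.3 kip [governs: (ii)]; φR_n = 346 kip.

φR_n ≈ 346 kip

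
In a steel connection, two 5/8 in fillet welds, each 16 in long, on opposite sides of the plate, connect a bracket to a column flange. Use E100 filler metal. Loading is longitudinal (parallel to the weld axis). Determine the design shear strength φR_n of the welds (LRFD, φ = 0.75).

φR_n ≈ 636 kips

E100XX → F_EXX = 100 ksi.
Effective throat t_e = 0.707 × 0.625 = 0.4419 in.
Total length L = 32 in; A_we = 0.4419 × 32 = 14.14 in².
F_nw = 0.6 F_EXX = 0.6 × 100 = 60 ksi.
φR_n = 0.75 × 60 × 14.14 = 636.3 kips.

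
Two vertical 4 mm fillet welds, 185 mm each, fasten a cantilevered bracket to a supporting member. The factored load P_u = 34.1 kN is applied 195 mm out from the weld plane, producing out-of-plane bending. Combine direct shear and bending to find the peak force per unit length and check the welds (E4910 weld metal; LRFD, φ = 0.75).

f_max ≈ 590 N/mm; adequate

E49XX → F_EXX = 490 MPa.
L_w = 2 × 185 = 370 mm; section modulus (unit throat) S = 2 × L²/6 = 11410 mm².
Direct shear f_v = P/L_w = 34.1×10³/370 = 92.16 N/mm.
Moment M = P × e = 34.1×10³ × 195 = 6649500 N·mm; bending f_b = M/S = 582.9 N/mm.
f_max = √(f_v² + f_b²) = √(92.16² + 582.9²) = 590.1 N/mm.
φr_n = 0.75 × 0.6 × 490 × (0.707 × 4) = 623.6 N/mm → adequate.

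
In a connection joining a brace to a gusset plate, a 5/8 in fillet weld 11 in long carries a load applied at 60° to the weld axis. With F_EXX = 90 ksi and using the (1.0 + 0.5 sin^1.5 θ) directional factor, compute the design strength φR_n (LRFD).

t_e = 0.707 × 0.625 = 0.4419 in; A_we = 0.4419 × 11 = 4.861 in².
Directional factor: 1.0 + 0.5 sin^1.5(60°) = 1.403.
F_nw = 0.6 × 90 × 1.403 = 75.76 ksi.
φR_n = 0.75 × 75.76 × 4.861 = 276.2 kips.

φR_n ≈ 276 kips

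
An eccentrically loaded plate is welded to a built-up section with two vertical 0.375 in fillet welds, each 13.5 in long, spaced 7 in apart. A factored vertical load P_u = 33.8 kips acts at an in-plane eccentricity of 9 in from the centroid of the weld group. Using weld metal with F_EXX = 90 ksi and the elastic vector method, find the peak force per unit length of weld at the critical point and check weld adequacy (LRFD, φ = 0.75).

f_max ≈ 3.86 kip/in; adequate

Total weld length L_w = 27 in. Treat welds as unit-width lines.
Polar moment about centroid: J = 2[d³/12 + d(b/2)²] = 2[13.5³/12 + 13.5×3.5²] = 740.8 in³.
Direct shear f_v = P/L_w = 33.8 / 27 = 1.252 kip/in (vertical).
Torsion M = P·e = 33.8 × 9 = 304.2 kip·in.
Critical point at (x, y) = (3.5, 6.75) from centroid. f_tx = M·y/J = 2.772 kip/in; f_ty = M·x/J = 1.437 kip/in.
Resultant f_max = √[f_tx² + (f_v + f_ty)²] = √[2.772² + (1.252 + 1.437)²] = 3.862 kip/in.
Capacity per unit length: φr_n = 0.75 × 0.6 × 90 × (0.707 × 0.375) = 10.74 kip/in.
3.862 ≤ 10.74 → adequate.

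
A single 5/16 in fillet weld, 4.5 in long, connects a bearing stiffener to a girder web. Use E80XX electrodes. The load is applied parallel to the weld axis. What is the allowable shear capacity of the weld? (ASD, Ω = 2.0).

E80XX → F_EXX = 80 ksi.
Effective throat t_e = 0.707 × 0.3125 = 0.2209 in.
Total length L = 4.5 in; A_we = 0.2209 × 4.5 = 0.9942 in².
F_nw = 0.6 F_EXX = 0.6 × 80 = 48 ksi.
R_n = 48 × 0.9942 = 47.72 kip; R_n/Ω = 47.72/2.0 = 23.86 kip.

R_n/Ω ≈ 23.9 kip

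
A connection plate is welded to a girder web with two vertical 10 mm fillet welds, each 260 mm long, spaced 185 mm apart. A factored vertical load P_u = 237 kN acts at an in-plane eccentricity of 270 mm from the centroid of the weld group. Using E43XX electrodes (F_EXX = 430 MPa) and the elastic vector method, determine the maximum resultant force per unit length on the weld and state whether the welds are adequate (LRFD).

f_max ≈ 1690 N/mm; NOT adequate

Total weld length L_w = 520 mm. Treat welds as unit-width lines.
Polar moment about centroid: J = 2[d³/12 + d(b/2)²] = 2[260³/12 + 260×92.5²] = 7379000 mm³.
Direct shear f_v = P/L_w = 237×10³ / 520 = 455.8 N/mm (vertical).
Torsion M = P·e = 237×10³ × 270 = 63990000 N·mm.
Critical point at (x, y) = (92.5, 130) from centroid. f_tx = M·y/J = 1127 N/mm; f_ty = M·x/J = 802.2 N/mm.
Resultant f_max = √[f_tx² + (f_v + f_ty)²] = √[1127² + (455.8 + 802.2)²] = 1689 N/mm.
Capacity per unit length: φr_n = 0.75 × 0.6 × 430 × (0.707 × 10) = 1368 N/mm.
1689 > 1368 → NOT adequate.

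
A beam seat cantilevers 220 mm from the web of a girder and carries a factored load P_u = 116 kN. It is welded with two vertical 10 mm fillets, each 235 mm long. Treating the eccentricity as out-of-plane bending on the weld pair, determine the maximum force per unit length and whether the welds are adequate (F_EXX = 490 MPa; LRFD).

L_w = 2 × 235 = 470 mm; section modulus (unit throat) S = 2 × L²/6 = 18410 mm².
Direct shear f_v = P/L_w = 116×10³/470 = 246.8 N/mm.
Moment M = P × e = 116×10³ × 220 = 25520000 N·mm; bending f_b = M/S = 1386 N/mm.
f_max = √(f_v² + f_b²) = √(246.8² + 1386²) = 1408 N/mm.
φr_n = 0.75 × 0.6 × 490 × (0.707 × 10) = 1559 N/mm → adequate.

f_max ≈ 1410 N/mm; adequate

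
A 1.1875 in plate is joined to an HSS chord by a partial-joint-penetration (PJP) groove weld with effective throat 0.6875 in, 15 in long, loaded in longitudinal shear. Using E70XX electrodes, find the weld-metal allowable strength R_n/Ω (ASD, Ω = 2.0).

R_n/Ω ≈ 217 kips

E70XX → F_EXX = 70 ksi.
Effective throat (given) t_e = 0.6875 in.
A_we = 0.6875 × 15 = 10.31 in².
F_nw = 0.6 F_EXX = 42 ksi.
R_n/Ω = (42 × 10.31) / 2.0 = 216.6 kips.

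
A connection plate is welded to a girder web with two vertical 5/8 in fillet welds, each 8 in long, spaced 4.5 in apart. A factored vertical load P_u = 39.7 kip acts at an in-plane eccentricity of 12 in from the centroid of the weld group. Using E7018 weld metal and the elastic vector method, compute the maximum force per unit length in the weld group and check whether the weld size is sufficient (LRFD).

E70XX → F_EXX = 70 ksi.
Total weld length L_w = 16 in. Treat welds as unit-width lines.
Polar moment about centroid: J = 2[d³/12 + d(b/2)²] = 2[8³/12 + 8×2.25²] = 166.3 in³.
Direct shear f_v = P/L_w = 39.7 / 16 = 2.481 kip/in (vertical).
Torsion M = P·e = 39.7 × 12 = 476.4 kip·in.
Critical point at (x, y) = (2.25, 4) from centroid. f_tx = M·y/J = 11.46 kip/in; f_ty = M·x/J = 6.444 kip/in.
Resultant f_max = √[f_tx² + (f_v + f_ty)²] = √[11.46² + (2.481 + 6.444)²] = 14.52 kip/in.
Capacity per unit length: φr_n = 0.75 × 0.6 × 70 × (0.707 × 0.625) = 13.92 kip/in.
14.52 > 13.92 → NOT adequate.

f_max ≈ 14.5 kip/in; NOT adequate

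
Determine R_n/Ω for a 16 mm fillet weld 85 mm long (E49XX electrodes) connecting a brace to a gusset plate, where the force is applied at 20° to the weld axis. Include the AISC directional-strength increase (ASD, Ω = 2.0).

R_n/Ω ≈ 155 kN

E49XX → F_EXX = 490 MPa.
t_e = 0.707 × 16 = 11.31 mm; A_we = 11.31 × 85 = 961.5 mm².
Directional factor: 1.0 + 0.5 sin^1.5(20°) = 1.1.
F_nw = 0.6 × 490 × 1.1 = 323.4 MPa.
R_n/Ω = (323.4 × 961.5) / 2.0 × 10⁻³ = 155.5 kN.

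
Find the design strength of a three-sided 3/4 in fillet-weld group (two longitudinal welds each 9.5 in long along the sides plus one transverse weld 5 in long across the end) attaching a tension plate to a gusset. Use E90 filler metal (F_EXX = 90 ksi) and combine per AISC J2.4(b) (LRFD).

φR_n ≈ 515 kip

t_e = 0.707 × 0.75 = 0.5302 in.
R_nwl = 0.6 × 90 × 0.5302 × 19 = 544 kip (longitudinal, 2 welds).
R_nwt = 0.6 × 90 × 0.5302 × 5 = 143.2 kip (transverse, base value).
(i) R_nwl + R_nwt = 687.2 kip; (ii) 0.85 R_nwl + 1.5 R_nwt = 677.2 kip.
R_n = max = 687.2 kip [governs: (i)]; φR_n = 515.4 kip.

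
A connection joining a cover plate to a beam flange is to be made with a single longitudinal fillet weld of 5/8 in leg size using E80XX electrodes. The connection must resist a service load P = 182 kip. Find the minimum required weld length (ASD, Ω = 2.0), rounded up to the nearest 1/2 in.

E80XX → F_EXX = 80 ksi.
Throat t_e = 0.707 × 0.625 = 0.4419 in.
r_n/Ω = (0.6 × 80 × 0.4419) / 2.0 = 10.6 kip/in.
L_req = P / (r_n/Ω) = 182 / 10.6 = 17.16 in total.
Round up → use L = 17.5 in.

L = 17.5 in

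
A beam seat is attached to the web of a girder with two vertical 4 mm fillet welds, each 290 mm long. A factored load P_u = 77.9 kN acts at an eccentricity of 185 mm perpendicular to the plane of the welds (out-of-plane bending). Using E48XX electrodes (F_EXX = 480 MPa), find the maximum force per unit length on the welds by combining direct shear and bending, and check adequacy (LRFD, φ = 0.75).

L_w = 2 × 290 = 580 mm; section modulus (unit throat) S = 2 × L²/6 = 28030 mm².
Direct shear f_v = P/L_w = 77.9×10³/580 = 134.3 N/mm.
Moment M = P × e = 77.9×10³ × 185 = 14412000 N·mm; bending f_b = M/S = 514.1 N/mm.
f_max = √(f_v² + f_b²) = √(134.3² + 514.1²) = 531.3 N/mm.
φr_n = 0.75 × 0.6 × 480 × (0.707 × 4) = 610.8 N/mm → adequate.

f_max ≈ 531 N/mm; adequate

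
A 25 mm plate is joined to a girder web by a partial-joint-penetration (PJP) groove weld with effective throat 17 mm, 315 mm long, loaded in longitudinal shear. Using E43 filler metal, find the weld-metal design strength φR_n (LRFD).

E43XX → F_EXX = 430 MPa.
Effective throat (given) t_e = 17 mm.
A_we = 17 × 315 = 5355 mm².
F_nw = 0.6 F_EXX = 258 MPa.
φR_n = 0.75 × 258 × 5355 × 10⁻³ = 1036 kN.

φR_n ≈ 1040 kN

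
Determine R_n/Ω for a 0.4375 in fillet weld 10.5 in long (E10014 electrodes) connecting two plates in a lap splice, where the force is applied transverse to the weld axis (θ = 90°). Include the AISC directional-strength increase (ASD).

R_n/Ω ≈ 146 kips

E100XX → F_EXX = 100 ksi.
t_e = 0.707 × 0.4375 = 0.3093 in; A_we = 0.3093 × 10.5 = 3.248 in².
Directional factor: 1.0 + 0.5 sin^1.5(90°) = 1.5.
F_nw = 0.6 × 100 × 1.5 = 90 ksi.
R_n/Ω = (90 × 3.248) / 2.0 = 146.2 kips.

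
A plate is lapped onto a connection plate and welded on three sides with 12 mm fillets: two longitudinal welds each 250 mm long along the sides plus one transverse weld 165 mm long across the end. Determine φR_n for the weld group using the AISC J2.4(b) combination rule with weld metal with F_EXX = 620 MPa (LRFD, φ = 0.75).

φR_n ≈ 1590 kN

t_e = 0.707 × 12 = 8.484 mm.
R_nwl = 0.6 × 620 × 8.484 × 500 × 10⁻³ = 1578 kN (longitudinal, 2 welds).
R_nwt = 0.6 × 620 × 8.484 × 165 × 10⁻³ = 520.7 kN (transverse, base value).
(i) R_nwl + R_nwt = 2099 kN; (ii) 0.85 R_nwl + 1.5 R_nwt = 2122 kN.
R_n = max = 2122 kN [governs: (ii)]; φR_n = 1592 kN.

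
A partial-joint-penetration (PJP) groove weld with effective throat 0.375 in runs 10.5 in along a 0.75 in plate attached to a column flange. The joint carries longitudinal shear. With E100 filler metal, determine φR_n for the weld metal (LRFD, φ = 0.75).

E100XX → F_EXX = 100 ksi.
Effective throat (given) t_e = 0.375 in.
A_we = 0.375 × 10.5 = 3.938 in².
F_nw = 0.6 F_EXX = 60 ksi.
φR_n = 0.75 × 60 × 3.938 = 177.2 kip.

φR_n ≈ 177 kip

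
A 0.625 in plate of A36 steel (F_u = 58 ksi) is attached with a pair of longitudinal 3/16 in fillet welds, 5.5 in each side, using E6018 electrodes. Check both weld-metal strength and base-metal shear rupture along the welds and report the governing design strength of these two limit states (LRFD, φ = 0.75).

φR_n ≈ 39.4 kip (weld metal governs)

E60XX → F_EXX = 60 ksi.
t_e = 0.707 × 0.1875 = 0.1326 in; L = 11 in.
Weld metal: φR_n = 0.75 × 0.6 × 60 × 0.1326 × 11 = 39.37 kip.
Base metal (shear rupture): φR_n = 0.75 × 0.6 × 58 × 0.625 × 11 = 179.4 kip.
Governing: weld metal.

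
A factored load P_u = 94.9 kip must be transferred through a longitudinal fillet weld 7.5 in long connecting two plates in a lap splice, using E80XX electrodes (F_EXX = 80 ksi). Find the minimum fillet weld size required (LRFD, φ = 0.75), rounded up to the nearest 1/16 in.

w = 1/2 in

Total weld length L = 7.5 in.
Required throat t_e = P_u / (φ × 0.6 F_EXX × L) = 94.9 / (0.75 × 0.6 × 80 × 7.5) = 0.3515 in.
Required leg w = t_e / 0.707 = 0.4971 in → use 1/2 in.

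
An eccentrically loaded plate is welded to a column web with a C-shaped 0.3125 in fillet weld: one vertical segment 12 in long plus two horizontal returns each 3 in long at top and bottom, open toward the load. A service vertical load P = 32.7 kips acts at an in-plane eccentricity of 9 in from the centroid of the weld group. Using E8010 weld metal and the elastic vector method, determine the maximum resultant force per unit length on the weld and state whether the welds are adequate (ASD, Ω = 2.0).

f_max ≈ 6.06 kip/in; NOT adequate

E80XX → F_EXX = 80 ksi.
Total weld length L_w = 18 in. Treat welds as unit-width lines.
Centroid: x̄ = 2×3×1.5 / 18 = 0.5 in from the vertical weld.
Polar moment about centroid: J = I_x + I_y = [12³/12 + 2×3×6²] + [12×0.5² + 2(3³/12 + 3×1²)] = 373.5 in³.
Direct shear f_v = P/L_w = 32.7 / 18 = 1.817 kip/in (vertical).
Torsion M = P·e = 32.7 × 9 = 294.3 kip·in.
Critical point at (x, y) = (2.5, 6) from centroid. f_tx = M·y/J = 4.728 kip/in; f_ty = M·x/J = 1.97 kip/in.
Resultant f_max = √[f_tx² + (f_v + f_ty)²] = √[4.728² + (1.817 + 1.97)²] = 6.057 kip/in.
Capacity per unit length: r_n/Ω = (1/2.0) × 0.6 × 80 × (0.707 × 0.3125) = 5.302 kip/in.
6.057 > 5.302 → NOT adequate.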